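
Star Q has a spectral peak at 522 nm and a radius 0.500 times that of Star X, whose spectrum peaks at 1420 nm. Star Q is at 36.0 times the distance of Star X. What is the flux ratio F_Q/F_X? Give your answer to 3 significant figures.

0.0106

Wien's law: T_Q/T_X = λ_X/λ_Q = 1420/522 = 2.720.
L_Q/L_X = (R_Q/R_X)²(T_Q/T_X)⁴ = (0.500)²(2.720)⁴ = 13.69.
F_Q/F_X = (L_Q/L_X)/(d_Q/d_X)² = 13.69/(36.0)² = 0.01056.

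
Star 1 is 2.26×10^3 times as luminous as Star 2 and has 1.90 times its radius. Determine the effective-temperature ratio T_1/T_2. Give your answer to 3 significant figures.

L ∝ R²T⁴ gives T ∝ (L/R²)^(1/4), so
T_1/T_2 = (2.26×10^3 / 1.90²)^(1/4) = (626.0)^(1/4) = 5.002.

5.00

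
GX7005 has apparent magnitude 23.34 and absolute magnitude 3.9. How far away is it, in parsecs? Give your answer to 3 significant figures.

7.73×10^4 pc

m − M = 5 log₁₀(d/10 pc)
23.34 − (3.9) = 19.44 = 5 log₁₀(d/10)
d = 10 × 10^(19.44/5) = 10 × 10^3.888 = 7.727×10^4 pc.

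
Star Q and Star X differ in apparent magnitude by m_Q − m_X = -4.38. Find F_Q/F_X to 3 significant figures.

F_Q/F_X = 10^(−(m_Q − m_X)/2.5) = 10^(4.38/2.5) = 10^1.752 = 56.49.

56.5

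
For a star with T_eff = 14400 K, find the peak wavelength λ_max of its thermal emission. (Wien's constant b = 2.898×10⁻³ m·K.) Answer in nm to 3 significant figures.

201 nm

λ_max = b/T = 2.898×10⁻³ / 14400 = 2.01×10^-7 m = 201.2 nm.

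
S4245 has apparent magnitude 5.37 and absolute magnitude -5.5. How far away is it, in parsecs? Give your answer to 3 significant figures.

m − M = 5 log₁₀(d/10 pc)
5.37 − (-5.5) = 10.87 = 5 log₁₀(d/10)
d = 10 × 10^(10.87/5) = 10 × 10^2.174 = 1493 pc.

1.49×10^3 pc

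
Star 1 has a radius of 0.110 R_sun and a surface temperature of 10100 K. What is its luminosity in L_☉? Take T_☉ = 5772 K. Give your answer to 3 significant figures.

L/L_☉ = (R/R_☉)² (T/T_☉)⁴ = (0.110)² × (10100/5772)⁴
       = 0.01210 × (1.750)⁴ = 0.01210 × 9.375 = 0.1134.

0.113 L_☉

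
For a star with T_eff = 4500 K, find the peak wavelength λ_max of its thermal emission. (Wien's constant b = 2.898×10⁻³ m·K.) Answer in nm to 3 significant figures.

644 nm

λ_max = b/T = 2.898×10⁻³ / 4500 = 6.44×10^-7 m = 644.0 nm.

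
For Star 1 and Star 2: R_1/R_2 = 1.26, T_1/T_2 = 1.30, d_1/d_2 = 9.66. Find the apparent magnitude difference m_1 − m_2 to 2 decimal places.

L_1/L_2 = (1.26)²(1.30)⁴ = 4.534.
F_1/F_2 = (L_1/L_2)/(d_1/d_2)² = 4.534/93.32 = 0.04859.
m_1 − m_2 = −2.5 log₁₀(0.04859) = 3.28.

3.28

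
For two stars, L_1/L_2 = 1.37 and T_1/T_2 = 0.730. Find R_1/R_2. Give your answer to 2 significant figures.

L ∝ R²T⁴ gives R ∝ √L / T², so
R_1/R_2 = √(1.37) / (0.730)² = 1.170 / 0.5329 = 2.196.

2.2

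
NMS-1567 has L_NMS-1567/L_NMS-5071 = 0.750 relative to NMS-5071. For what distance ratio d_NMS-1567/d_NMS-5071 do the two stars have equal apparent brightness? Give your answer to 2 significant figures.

Equal flux requires L_NMS-1567/d_NMS-1567² = L_NMS-5071/d_NMS-5071², so d_NMS-1567/d_NMS-5071 = √(L_NMS-1567/L_NMS-5071)
= √(0.750) = 0.8660.

0.87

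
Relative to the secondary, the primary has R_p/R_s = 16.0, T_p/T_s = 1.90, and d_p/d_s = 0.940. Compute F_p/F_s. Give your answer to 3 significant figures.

L_p/L_s = (R_p/R_s)²(T_p/T_s)⁴ = (16.0)² × (1.90)⁴ = 3336.
F_p/F_s = (L_p/L_s)/(d_p/d_s)² = 3336 / (0.940)² = 3776.

3.78×10^3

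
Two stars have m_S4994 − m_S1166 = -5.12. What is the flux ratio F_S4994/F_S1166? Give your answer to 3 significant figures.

F_S4994/F_S1166 = 10^(−(m_S4994 − m_S1166)/2.5) = 10^(5.12/2.5) = 10^2.048 = 111.7.

112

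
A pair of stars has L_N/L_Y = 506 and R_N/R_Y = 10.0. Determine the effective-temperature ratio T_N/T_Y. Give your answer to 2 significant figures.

L ∝ R²T⁴ gives T ∝ (L/R²)^(1/4), so
T_N/T_Y = (506 / 10.0²)^(1/4) = (5.060)^(1/4) = 1.500.

1.5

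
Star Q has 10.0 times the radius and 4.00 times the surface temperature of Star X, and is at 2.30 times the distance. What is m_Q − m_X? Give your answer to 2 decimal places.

-9.21

L_Q/L_X = (10.0)²(4.00)⁴ = 2.560×10^4.
F_Q/F_X = (L_Q/L_X)/(d_Q/d_X)² = 2.560×10^4/5.290 = 4839.
m_Q − m_X = −2.5 log₁₀(4839) = -9.21.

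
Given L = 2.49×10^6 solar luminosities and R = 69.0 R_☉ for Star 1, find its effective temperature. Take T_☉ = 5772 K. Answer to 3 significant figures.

T/T_☉ = (L/L_☉)^(1/4) / (R/R_☉)^(1/2)
T = 5772 × (2.49×10^6)^(1/4) / √(69.0) = 5772 × 39.72 / 8.307 = 2.760×10^4 K.

2.76×10^4 K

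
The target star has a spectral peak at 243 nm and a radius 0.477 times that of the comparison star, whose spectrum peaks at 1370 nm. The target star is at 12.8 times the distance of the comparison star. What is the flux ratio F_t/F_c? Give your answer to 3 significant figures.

1.40

Wien's law: T_t/T_c = λ_c/λ_t = 1370/243 = 5.638.
L_t/L_c = (R_t/R_c)²(T_t/T_c)⁴ = (0.477)²(5.638)⁴ = 229.9.
F_t/F_c = (L_t/L_c)/(d_t/d_c)² = 229.9/(12.8)² = 1.403.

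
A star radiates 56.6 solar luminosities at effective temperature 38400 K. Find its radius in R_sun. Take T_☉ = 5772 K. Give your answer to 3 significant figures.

R/R_☉ = √(L/L_☉) / (T/T_☉)² = √(56.6) / (6.653)²
       = 7.523 / 44.26 = 0.1700.

0.170 R_sun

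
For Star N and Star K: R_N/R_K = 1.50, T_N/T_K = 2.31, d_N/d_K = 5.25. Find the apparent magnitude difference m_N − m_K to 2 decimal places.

-0.92

L_N/L_K = (1.50)²(2.31)⁴ = 64.07.
F_N/F_K = (L_N/L_K)/(d_N/d_K)² = 64.07/27.56 = 2.324.
m_N − m_K = −2.5 log₁₀(2.324) = -0.92.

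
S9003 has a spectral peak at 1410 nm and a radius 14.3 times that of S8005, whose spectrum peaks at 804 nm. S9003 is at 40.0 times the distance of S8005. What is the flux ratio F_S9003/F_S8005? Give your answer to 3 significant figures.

Wien's law: T_S9003/T_S8005 = λ_S8005/λ_S9003 = 804/1410 = 0.5702.
L_S9003/L_S8005 = (R_S9003/R_S8005)²(T_S9003/T_S8005)⁴ = (14.3)²(0.5702)⁴ = 21.62.
F_S9003/F_S8005 = (L_S9003/L_S8005)/(d_S9003/d_S8005)² = 21.62/(40.0)² = 0.01351.

0.0135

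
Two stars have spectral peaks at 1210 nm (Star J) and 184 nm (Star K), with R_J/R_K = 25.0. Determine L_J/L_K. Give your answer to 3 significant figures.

Wien's law gives T ∝ 1/λ_max, so T_J/T_K = λ_K/λ_J = 184/1210 = 0.1521.
Then L ∝ R²T⁴ gives L_J/L_K = (25.0)² × (0.1521)⁴ = 625.0 × 5.347×10^-4 = 0.3342.

0.334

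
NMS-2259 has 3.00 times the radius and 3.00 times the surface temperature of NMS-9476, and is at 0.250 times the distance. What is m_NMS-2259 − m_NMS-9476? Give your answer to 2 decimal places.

L_NMS-2259/L_NMS-9476 = (3.00)²(3.00)⁴ = 729.0.
F_NMS-2259/F_NMS-9476 = (L_NMS-2259/L_NMS-9476)/(d_NMS-2259/d_NMS-9476)² = 729.0/0.06250 = 1.166×10^4.
m_NMS-2259 − m_NMS-9476 = −2.5 log₁₀(1.166×10^4) = -10.17.

-10.17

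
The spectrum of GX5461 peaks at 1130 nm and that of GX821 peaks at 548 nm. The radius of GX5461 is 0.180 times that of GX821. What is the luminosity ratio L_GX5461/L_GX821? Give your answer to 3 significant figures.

Wien's law gives T ∝ 1/λ_max, so T_GX5461/T_GX821 = λ_GX821/λ_GX5461 = 548/1130 = 0.4850.
Then L ∝ R²T⁴ gives L_GX5461/L_GX821 = (0.180)² × (0.4850)⁴ = 0.03240 × 0.05531 = 0.001792.

0.00179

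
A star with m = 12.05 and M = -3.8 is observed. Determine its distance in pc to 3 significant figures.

m − M = 5 log₁₀(d/10 pc)
12.05 − (-3.8) = 15.85 = 5 log₁₀(d/10)
d = 10 × 10^(15.85/5) = 10 × 10^3.170 = 1.479×10^4 pc.

1.48×10^4 pc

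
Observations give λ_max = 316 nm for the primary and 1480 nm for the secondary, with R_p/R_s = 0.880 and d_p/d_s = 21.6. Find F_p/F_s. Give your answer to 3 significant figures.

0.799

Wien's law: T_p/T_s = λ_s/λ_p = 1480/316 = 4.684.
L_p/L_s = (R_p/R_s)²(T_p/T_s)⁴ = (0.880)²(4.684)⁴ = 372.6.
F_p/F_s = (L_p/L_s)/(d_p/d_s)² = 372.6/(21.6)² = 0.7986.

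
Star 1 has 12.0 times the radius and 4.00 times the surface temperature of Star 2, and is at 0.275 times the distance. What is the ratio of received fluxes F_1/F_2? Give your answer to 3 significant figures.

L_1/L_2 = (R_1/R_2)²(T_1/T_2)⁴ = (12.0)² × (4.00)⁴ = 3.686×10^4.
F_1/F_2 = (L_1/L_2)/(d_1/d_2)² = 3.686×10^4 / (0.275)² = 4.875×10^5.

4.87×10^5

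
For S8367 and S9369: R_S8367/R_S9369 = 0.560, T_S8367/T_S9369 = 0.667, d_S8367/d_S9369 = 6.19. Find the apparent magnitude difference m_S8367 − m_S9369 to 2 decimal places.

L_S8367/L_S9369 = (0.560)²(0.667)⁴ = 0.06207.
F_S8367/F_S9369 = (L_S8367/L_S9369)/(d_S8367/d_S9369)² = 0.06207/38.32 = 0.001620.
m_S8367 − m_S9369 = −2.5 log₁₀(0.001620) = 6.98.

6.98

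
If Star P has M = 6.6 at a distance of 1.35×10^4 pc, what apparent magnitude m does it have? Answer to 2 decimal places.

22.25

m = M + 5 log₁₀(d/10 pc) = 6.6 + 5 log₁₀(1.35×10^4/10)
  = 6.6 + 5 × 3.130 = 6.6 + 15.65 = 22.25.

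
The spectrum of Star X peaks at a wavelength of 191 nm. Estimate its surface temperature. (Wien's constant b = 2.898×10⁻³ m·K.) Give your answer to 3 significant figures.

1.52×10^4 K

T = b/λ_max = 2.898×10⁻³ / (191×10⁻⁹) = 1.517×10^4 K.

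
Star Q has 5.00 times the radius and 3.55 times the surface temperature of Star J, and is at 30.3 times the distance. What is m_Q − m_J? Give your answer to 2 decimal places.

L_Q/L_J = (5.00)²(3.55)⁴ = 3971.
F_Q/F_J = (L_Q/L_J)/(d_Q/d_J)² = 3971/918.1 = 4.325.
m_Q − m_J = −2.5 log₁₀(4.325) = -1.59.

-1.59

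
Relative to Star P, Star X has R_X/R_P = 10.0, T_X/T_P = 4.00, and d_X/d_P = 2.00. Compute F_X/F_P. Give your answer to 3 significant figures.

L_X/L_P = (R_X/R_P)²(T_X/T_P)⁴ = (10.0)² × (4.00)⁴ = 2.560×10^4.
F_X/F_P = (L_X/L_P)/(d_X/d_P)² = 2.560×10^4 / (2.00)² = 6400.

6.40×10^3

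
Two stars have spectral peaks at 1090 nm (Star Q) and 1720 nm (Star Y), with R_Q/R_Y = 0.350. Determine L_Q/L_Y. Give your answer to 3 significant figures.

0.760

Wien's law gives T ∝ 1/λ_max, so T_Q/T_Y = λ_Y/λ_Q = 1720/1090 = 1.578.
Then L ∝ R²T⁴ gives L_Q/L_Y = (0.350)² × (1.578)⁴ = 0.1225 × 6.200 = 0.7595.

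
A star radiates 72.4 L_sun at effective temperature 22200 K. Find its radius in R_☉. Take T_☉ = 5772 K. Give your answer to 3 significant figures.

0.575 R_☉

R/R_☉ = √(L/L_☉) / (T/T_☉)² = √(72.4) / (3.846)²
       = 8.509 / 14.79 = 0.5752.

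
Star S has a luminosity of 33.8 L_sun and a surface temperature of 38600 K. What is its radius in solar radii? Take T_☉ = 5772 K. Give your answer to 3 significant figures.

R/R_☉ = √(L/L_☉) / (T/T_☉)² = √(33.8) / (6.687)²
       = 5.814 / 44.72 = 0.1300.

0.130 solar radii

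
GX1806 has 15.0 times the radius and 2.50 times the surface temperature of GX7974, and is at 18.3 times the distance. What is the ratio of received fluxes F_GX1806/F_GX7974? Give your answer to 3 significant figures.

L_GX1806/L_GX7974 = (R_GX1806/R_GX7974)²(T_GX1806/T_GX7974)⁴ = (15.0)² × (2.50)⁴ = 8789.
F_GX1806/F_GX7974 = (L_GX1806/L_GX7974)/(d_GX1806/d_GX7974)² = 8789 / (18.3)² = 26.24.

26.2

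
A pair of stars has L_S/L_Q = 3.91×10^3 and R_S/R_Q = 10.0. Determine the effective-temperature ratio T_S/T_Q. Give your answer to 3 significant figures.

L ∝ R²T⁴ gives T ∝ (L/R²)^(1/4), so
T_S/T_Q = (3.91×10^3 / 10.0²)^(1/4) = (39.10)^(1/4) = 2.501.

2.50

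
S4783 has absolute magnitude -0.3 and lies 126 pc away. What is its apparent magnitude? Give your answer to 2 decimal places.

m = M + 5 log₁₀(d/10 pc) = -0.3 + 5 log₁₀(126/10)
  = -0.3 + 5 × 1.100 = -0.3 + 5.50 = 5.20.

5.20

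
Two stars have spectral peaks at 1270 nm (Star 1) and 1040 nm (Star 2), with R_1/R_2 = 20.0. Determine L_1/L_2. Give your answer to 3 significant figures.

180

Wien's law gives T ∝ 1/λ_max, so T_1/T_2 = λ_2/λ_1 = 1040/1270 = 0.8189.
Then L ∝ R²T⁴ gives L_1/L_2 = (20.0)² × (0.8189)⁴ = 400.0 × 0.4497 = 179.9.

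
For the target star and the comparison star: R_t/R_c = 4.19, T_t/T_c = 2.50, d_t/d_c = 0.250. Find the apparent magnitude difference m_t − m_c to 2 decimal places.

-10.10

L_t/L_c = (4.19)²(2.50)⁴ = 685.8.
F_t/F_c = (L_t/L_c)/(d_t/d_c)² = 685.8/0.06250 = 1.097×10^4.
m_t − m_c = −2.5 log₁₀(1.097×10^4) = -10.10.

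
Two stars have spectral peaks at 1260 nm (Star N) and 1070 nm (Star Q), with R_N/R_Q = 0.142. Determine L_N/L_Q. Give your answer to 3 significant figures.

0.0105

Wien's law gives T ∝ 1/λ_max, so T_N/T_Q = λ_Q/λ_N = 1070/1260 = 0.8492.
Then L ∝ R²T⁴ gives L_N/L_Q = (0.142)² × (0.8492)⁴ = 0.02016 × 0.5201 = 0.01049.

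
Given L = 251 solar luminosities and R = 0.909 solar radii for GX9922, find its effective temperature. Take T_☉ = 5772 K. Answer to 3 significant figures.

2.41×10^4 K

T/T_☉ = (L/L_☉)^(1/4) / (R/R_☉)^(1/2)
T = 5772 × (251)^(1/4) / √(0.909) = 5772 × 3.980 / 0.9534 = 2.410×10^4 K.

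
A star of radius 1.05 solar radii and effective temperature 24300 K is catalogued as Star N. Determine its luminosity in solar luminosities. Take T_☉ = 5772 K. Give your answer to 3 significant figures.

346 solar luminosities

L/L_☉ = (R/R_☉)² (T/T_☉)⁴ = (1.05)² × (24300/5772)⁴
       = 1.103 × (4.210)⁴ = 1.103 × 314.1 = 346.3.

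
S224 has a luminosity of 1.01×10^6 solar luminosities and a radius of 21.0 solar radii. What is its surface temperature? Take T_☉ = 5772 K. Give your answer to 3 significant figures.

T/T_☉ = (L/L_☉)^(1/4) / (R/R_☉)^(1/2)
T = 5772 × (1.01×10^6)^(1/4) / √(21.0) = 5772 × 31.70 / 4.583 = 3.993×10^4 K.

3.99×10^4 K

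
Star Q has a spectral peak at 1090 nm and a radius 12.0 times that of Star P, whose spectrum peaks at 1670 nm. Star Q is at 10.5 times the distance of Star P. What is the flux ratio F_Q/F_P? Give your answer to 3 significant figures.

Wien's law: T_Q/T_P = λ_P/λ_Q = 1670/1090 = 1.532.
L_Q/L_P = (R_Q/R_P)²(T_Q/T_P)⁴ = (12.0)²(1.532)⁴ = 793.5.
F_Q/F_P = (L_Q/L_P)/(d_Q/d_P)² = 793.5/(10.5)² = 7.197.

7.20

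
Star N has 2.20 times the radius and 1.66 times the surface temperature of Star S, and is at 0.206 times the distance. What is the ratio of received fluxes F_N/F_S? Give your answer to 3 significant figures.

L_N/L_S = (R_N/R_S)²(T_N/T_S)⁴ = (2.20)² × (1.66)⁴ = 36.75.
F_N/F_S = (L_N/L_S)/(d_N/d_S)² = 36.75 / (0.206)² = 866.1.

866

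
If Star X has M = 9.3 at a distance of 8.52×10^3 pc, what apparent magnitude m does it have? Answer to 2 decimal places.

m = M + 5 log₁₀(d/10 pc) = 9.3 + 5 log₁₀(8.52×10^3/10)
  = 9.3 + 5 × 2.930 = 9.3 + 14.65 = 23.95.

23.95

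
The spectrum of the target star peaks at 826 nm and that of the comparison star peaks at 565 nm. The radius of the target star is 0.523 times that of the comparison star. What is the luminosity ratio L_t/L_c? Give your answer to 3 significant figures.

Wien's law gives T ∝ 1/λ_max, so T_t/T_c = λ_c/λ_t = 565/826 = 0.6840.
Then L ∝ R²T⁴ gives L_t/L_c = (0.523)² × (0.6840)⁴ = 0.2735 × 0.2189 = 0.05988.

0.0599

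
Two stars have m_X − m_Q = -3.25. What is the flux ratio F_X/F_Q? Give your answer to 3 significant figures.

F_X/F_Q = 10^(−(m_X − m_Q)/2.5) = 10^(3.25/2.5) = 10^1.300 = 19.95.

20.0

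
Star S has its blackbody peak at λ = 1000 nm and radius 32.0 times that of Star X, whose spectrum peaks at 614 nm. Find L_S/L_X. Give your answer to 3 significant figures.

146

Wien's law gives T ∝ 1/λ_max, so T_S/T_X = λ_X/λ_S = 614/1000 = 0.6140.
Then L ∝ R²T⁴ gives L_S/L_X = (32.0)² × (0.6140)⁴ = 1024 × 0.1421 = 145.5.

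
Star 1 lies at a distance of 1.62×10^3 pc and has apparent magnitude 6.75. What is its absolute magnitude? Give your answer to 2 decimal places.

M = m − 5 log₁₀(d/10 pc) = 6.75 − 5 log₁₀(1.62×10^3/10)
  = 6.75 − 5 × 2.210 = 6.75 − 11.05 = -4.30.

-4.30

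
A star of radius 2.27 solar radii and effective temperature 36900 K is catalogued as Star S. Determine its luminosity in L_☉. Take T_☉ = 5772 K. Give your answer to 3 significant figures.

L/L_☉ = (R/R_☉)² (T/T_☉)⁴ = (2.27)² × (36900/5772)⁴
       = 5.153 × (6.393)⁴ = 5.153 × 1670 = 8607.

8.61×10^3 L_☉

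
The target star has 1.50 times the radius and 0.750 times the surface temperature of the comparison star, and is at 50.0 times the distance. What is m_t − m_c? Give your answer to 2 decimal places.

L_t/L_c = (1.50)²(0.750)⁴ = 0.7119.
F_t/F_c = (L_t/L_c)/(d_t/d_c)² = 0.7119/2500 = 2.848×10^-4.
m_t − m_c = −2.5 log₁₀(2.848×10^-4) = 8.86.

8.86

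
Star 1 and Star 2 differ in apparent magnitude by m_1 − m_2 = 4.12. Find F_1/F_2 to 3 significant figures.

0.0225

F_1/F_2 = 10^(−(m_1 − m_2)/2.5) = 10^(-4.12/2.5) = 10^-1.648 = 0.02249.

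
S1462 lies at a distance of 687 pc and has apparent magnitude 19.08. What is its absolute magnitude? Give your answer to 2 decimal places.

M = m − 5 log₁₀(d/10 pc) = 19.08 − 5 log₁₀(687/10)
  = 19.08 − 5 × 1.837 = 19.08 − 9.18 = 9.90.

9.90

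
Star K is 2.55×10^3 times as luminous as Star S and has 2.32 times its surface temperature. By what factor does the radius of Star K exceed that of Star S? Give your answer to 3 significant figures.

L ∝ R²T⁴ gives R ∝ √L / T², so
R_K/R_S = √(2.55×10^3) / (2.32)² = 50.50 / 5.382 = 9.382.

9.38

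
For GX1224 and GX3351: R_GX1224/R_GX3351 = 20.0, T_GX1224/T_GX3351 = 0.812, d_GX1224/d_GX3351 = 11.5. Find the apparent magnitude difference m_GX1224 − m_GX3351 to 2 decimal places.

-0.30

L_GX1224/L_GX3351 = (20.0)²(0.812)⁴ = 173.9.
F_GX1224/F_GX3351 = (L_GX1224/L_GX3351)/(d_GX1224/d_GX3351)² = 173.9/132.2 = 1.315.
m_GX1224 − m_GX3351 = −2.5 log₁₀(1.315) = -0.30.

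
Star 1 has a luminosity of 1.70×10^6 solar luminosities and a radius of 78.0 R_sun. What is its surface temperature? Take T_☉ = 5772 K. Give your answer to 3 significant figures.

T/T_☉ = (L/L_☉)^(1/4) / (R/R_☉)^(1/2)
T = 5772 × (1.70×10^6)^(1/4) / √(78.0) = 5772 × 36.11 / 8.832 = 2.360×10^4 K.

2.36×10^4 K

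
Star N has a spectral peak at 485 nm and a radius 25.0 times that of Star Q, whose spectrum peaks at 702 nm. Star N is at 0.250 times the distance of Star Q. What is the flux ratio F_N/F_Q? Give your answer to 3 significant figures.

Wien's law: T_N/T_Q = λ_Q/λ_N = 702/485 = 1.447.
L_N/L_Q = (R_N/R_Q)²(T_N/T_Q)⁴ = (25.0)²(1.447)⁴ = 2743.
F_N/F_Q = (L_N/L_Q)/(d_N/d_Q)² = 2743/(0.250)² = 4.389×10^4.

4.39×10^4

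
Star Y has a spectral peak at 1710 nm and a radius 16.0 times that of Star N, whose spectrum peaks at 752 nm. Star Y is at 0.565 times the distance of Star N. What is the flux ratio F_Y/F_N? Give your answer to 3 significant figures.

30.0

Wien's law: T_Y/T_N = λ_N/λ_Y = 752/1710 = 0.4398.
L_Y/L_N = (R_Y/R_N)²(T_Y/T_N)⁴ = (16.0)²(0.4398)⁴ = 9.575.
F_Y/F_N = (L_Y/L_N)/(d_Y/d_N)² = 9.575/(0.565)² = 29.99.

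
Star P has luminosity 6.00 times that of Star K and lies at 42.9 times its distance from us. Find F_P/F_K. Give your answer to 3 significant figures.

0.00326

F = L/(4πd²), so F_P/F_K = (L_P/L_K) / (d_P/d_K)²
= 6.00 / (42.9)² = 6.00 / 1840 = 0.003260.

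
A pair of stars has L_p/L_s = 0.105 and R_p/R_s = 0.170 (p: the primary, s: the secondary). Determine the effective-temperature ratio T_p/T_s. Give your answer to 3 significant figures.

L ∝ R²T⁴ gives T ∝ (L/R²)^(1/4), so
T_p/T_s = (0.105 / 0.170²)^(1/4) = (3.633)^(1/4) = 1.381.

1.38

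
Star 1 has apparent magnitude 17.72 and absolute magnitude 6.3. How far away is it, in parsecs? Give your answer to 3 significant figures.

1.92×10^3 pc

m − M = 5 log₁₀(d/10 pc)
17.72 − (6.3) = 11.42 = 5 log₁₀(d/10)
d = 10 × 10^(11.42/5) = 10 × 10^2.284 = 1923 pc.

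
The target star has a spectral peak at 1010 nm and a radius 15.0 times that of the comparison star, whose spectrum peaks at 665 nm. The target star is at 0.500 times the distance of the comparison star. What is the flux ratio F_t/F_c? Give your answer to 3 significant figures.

Wien's law: T_t/T_c = λ_c/λ_t = 665/1010 = 0.6584.
L_t/L_c = (R_t/R_c)²(T_t/T_c)⁴ = (15.0)²(0.6584)⁴ = 42.28.
F_t/F_c = (L_t/L_c)/(d_t/d_c)² = 42.28/(0.500)² = 169.1.

169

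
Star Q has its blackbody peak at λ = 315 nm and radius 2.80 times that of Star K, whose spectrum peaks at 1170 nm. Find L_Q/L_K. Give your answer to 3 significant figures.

Wien's law gives T ∝ 1/λ_max, so T_Q/T_K = λ_K/λ_Q = 1170/315 = 3.714.
Then L ∝ R²T⁴ gives L_Q/L_K = (2.80)² × (3.714)⁴ = 7.840 × 190.3 = 1492.

1.49×10^3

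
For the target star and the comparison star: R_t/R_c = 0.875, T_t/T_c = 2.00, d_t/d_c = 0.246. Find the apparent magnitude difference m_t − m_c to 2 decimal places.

L_t/L_c = (0.875)²(2.00)⁴ = 12.25.
F_t/F_c = (L_t/L_c)/(d_t/d_c)² = 12.25/0.06052 = 202.4.
m_t − m_c = −2.5 log₁₀(202.4) = -5.77.

-5.77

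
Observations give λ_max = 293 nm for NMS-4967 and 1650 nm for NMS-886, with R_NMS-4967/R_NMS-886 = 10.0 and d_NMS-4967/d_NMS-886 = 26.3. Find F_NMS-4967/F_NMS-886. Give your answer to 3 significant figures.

145

Wien's law: T_NMS-4967/T_NMS-886 = λ_NMS-886/λ_NMS-4967 = 1650/293 = 5.631.
L_NMS-4967/L_NMS-886 = (R_NMS-4967/R_NMS-886)²(T_NMS-4967/T_NMS-886)⁴ = (10.0)²(5.631)⁴ = 1.006×10^5.
F_NMS-4967/F_NMS-886 = (L_NMS-4967/L_NMS-886)/(d_NMS-4967/d_NMS-886)² = 1.006×10^5/(26.3)² = 145.4.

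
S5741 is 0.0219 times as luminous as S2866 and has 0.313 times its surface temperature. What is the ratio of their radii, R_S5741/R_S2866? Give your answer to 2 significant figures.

1.5

L ∝ R²T⁴ gives R ∝ √L / T², so
R_S5741/R_S2866 = √(0.0219) / (0.313)² = 0.1480 / 0.09797 = 1.511.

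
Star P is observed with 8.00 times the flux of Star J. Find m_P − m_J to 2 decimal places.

-2.26

m_P − m_J = −2.5 log₁₀(F_P/F_J) = −2.5 log₁₀(8.00) = −2.5 × (0.903) = -2.258.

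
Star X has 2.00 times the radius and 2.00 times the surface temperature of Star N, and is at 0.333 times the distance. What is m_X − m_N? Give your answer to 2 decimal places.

L_X/L_N = (2.00)²(2.00)⁴ = 64.00.
F_X/F_N = (L_X/L_N)/(d_X/d_N)² = 64.00/0.1109 = 577.2.
m_X − m_N = −2.5 log₁₀(577.2) = -6.90.

-6.90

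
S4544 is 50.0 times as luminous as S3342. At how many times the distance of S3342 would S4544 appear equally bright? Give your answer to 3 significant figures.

7.07

Equal flux requires L_S4544/d_S4544² = L_S3342/d_S3342², so d_S4544/d_S3342 = √(L_S4544/L_S3342)
= √(50.0) = 7.071.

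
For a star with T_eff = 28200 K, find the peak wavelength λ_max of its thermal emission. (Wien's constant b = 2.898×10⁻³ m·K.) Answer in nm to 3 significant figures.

103 nm

λ_max = b/T = 2.898×10⁻³ / 28200 = 1.03×10^-7 m = 102.8 nm.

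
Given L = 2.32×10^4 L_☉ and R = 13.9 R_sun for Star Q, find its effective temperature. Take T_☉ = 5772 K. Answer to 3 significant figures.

T/T_☉ = (L/L_☉)^(1/4) / (R/R_☉)^(1/2)
T = 5772 × (2.32×10^4)^(1/4) / √(13.9) = 5772 × 12.34 / 3.728 = 1.911×10^4 K.

1.91×10^4 K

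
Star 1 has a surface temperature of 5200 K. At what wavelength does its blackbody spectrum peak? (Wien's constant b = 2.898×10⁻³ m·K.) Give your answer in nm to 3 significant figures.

λ_max = b/T = 2.898×10⁻³ / 5200 = 5.57×10^-7 m = 557.3 nm.

557 nm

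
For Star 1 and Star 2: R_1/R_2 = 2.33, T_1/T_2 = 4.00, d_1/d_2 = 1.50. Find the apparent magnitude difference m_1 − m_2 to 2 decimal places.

-6.98

L_1/L_2 = (2.33)²(4.00)⁴ = 1390.
F_1/F_2 = (L_1/L_2)/(d_1/d_2)² = 1390/2.250 = 617.7.
m_1 − m_2 = −2.5 log₁₀(617.7) = -6.98.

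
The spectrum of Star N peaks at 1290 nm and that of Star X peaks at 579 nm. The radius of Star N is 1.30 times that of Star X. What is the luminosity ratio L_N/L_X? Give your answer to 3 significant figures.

0.0686

Wien's law gives T ∝ 1/λ_max, so T_N/T_X = λ_X/λ_N = 579/1290 = 0.4488.
Then L ∝ R²T⁴ gives L_N/L_X = (1.30)² × (0.4488)⁴ = 1.690 × 0.04058 = 0.06859.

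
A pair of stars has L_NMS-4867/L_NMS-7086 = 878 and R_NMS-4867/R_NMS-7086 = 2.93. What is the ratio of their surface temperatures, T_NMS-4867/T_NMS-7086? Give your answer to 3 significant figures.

3.18

L ∝ R²T⁴ gives T ∝ (L/R²)^(1/4), so
T_NMS-4867/T_NMS-7086 = (878 / 2.93²)^(1/4) = (102.3)^(1/4) = 3.180.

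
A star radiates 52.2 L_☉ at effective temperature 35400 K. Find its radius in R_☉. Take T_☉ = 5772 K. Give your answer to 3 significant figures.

R/R_☉ = √(L/L_☉) / (T/T_☉)² = √(52.2) / (6.133)²
       = 7.225 / 37.61 = 0.1921.

0.192 R_☉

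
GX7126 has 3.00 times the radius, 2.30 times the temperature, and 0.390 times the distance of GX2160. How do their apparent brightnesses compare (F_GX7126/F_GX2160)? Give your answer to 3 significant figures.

1.66×10^3

L_GX7126/L_GX2160 = (R_GX7126/R_GX2160)²(T_GX7126/T_GX2160)⁴ = (3.00)² × (2.30)⁴ = 251.9.
F_GX7126/F_GX2160 = (L_GX7126/L_GX2160)/(d_GX7126/d_GX2160)² = 251.9 / (0.390)² = 1656.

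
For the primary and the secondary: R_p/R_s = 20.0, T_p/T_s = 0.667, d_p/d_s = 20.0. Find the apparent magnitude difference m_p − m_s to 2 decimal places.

L_p/L_s = (20.0)²(0.667)⁴ = 79.17.
F_p/F_s = (L_p/L_s)/(d_p/d_s)² = 79.17/400.0 = 0.1979.
m_p − m_s = −2.5 log₁₀(0.1979) = 1.76.

1.76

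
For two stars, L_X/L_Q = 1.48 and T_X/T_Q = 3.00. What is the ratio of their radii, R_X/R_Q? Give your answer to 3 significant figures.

L ∝ R²T⁴ gives R ∝ √L / T², so
R_X/R_Q = √(1.48) / (3.00)² = 1.217 / 9.000 = 0.1352.

0.135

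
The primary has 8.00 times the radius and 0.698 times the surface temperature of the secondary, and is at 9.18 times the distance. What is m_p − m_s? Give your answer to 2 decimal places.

L_p/L_s = (8.00)²(0.698)⁴ = 15.19.
F_p/F_s = (L_p/L_s)/(d_p/d_s)² = 15.19/84.27 = 0.1803.
m_p − m_s = −2.5 log₁₀(0.1803) = 1.86.

1.86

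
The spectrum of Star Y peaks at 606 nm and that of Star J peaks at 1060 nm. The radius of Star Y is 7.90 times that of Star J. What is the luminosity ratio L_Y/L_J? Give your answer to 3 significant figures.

Wien's law gives T ∝ 1/λ_max, so T_Y/T_J = λ_J/λ_Y = 1060/606 = 1.749.
Then L ∝ R²T⁴ gives L_Y/L_J = (7.90)² × (1.749)⁴ = 62.41 × 9.361 = 584.2.

584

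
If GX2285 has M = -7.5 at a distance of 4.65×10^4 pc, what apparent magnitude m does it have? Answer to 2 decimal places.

m = M + 5 log₁₀(d/10 pc) = -7.5 + 5 log₁₀(4.65×10^4/10)
  = -7.5 + 5 × 3.667 = -7.5 + 18.34 = 10.84.

10.84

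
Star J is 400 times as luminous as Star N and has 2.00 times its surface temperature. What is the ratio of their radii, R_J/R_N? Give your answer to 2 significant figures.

5.0

L ∝ R²T⁴ gives R ∝ √L / T², so
R_J/R_N = √(400) / (2.00)² = 20.00 / 4.000 = 5.000.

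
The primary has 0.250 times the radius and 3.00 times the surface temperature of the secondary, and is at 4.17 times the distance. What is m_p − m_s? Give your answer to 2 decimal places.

L_p/L_s = (0.250)²(3.00)⁴ = 5.062.
F_p/F_s = (L_p/L_s)/(d_p/d_s)² = 5.062/17.39 = 0.2911.
m_p − m_s = −2.5 log₁₀(0.2911) = 1.34.

1.34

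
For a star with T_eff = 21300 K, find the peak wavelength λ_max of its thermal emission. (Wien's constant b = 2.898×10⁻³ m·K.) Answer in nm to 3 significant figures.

136 nm

λ_max = b/T = 2.898×10⁻³ / 21300 = 1.36×10^-7 m = 136.1 nm.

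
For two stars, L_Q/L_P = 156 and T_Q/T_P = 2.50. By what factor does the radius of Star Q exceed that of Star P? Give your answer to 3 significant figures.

2.00

L ∝ R²T⁴ gives R ∝ √L / T², so
R_Q/R_P = √(156) / (2.50)² = 12.49 / 6.250 = 1.998.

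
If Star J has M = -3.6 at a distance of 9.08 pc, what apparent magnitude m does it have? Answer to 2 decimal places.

m = M + 5 log₁₀(d/10 pc) = -3.6 + 5 log₁₀(9.08/10)
  = -3.6 + 5 × -0.042 = -3.6 + -0.21 = -3.81.

-3.81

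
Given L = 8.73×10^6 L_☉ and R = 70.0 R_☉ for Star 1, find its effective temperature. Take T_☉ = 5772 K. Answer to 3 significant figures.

3.75×10^4 K

T/T_☉ = (L/L_☉)^(1/4) / (R/R_☉)^(1/2)
T = 5772 × (8.73×10^6)^(1/4) / √(70.0) = 5772 × 54.36 / 8.367 = 3.750×10^4 K.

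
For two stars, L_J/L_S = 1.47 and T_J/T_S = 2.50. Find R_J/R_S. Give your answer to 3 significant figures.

0.194

L ∝ R²T⁴ gives R ∝ √L / T², so
R_J/R_S = √(1.47) / (2.50)² = 1.212 / 6.250 = 0.1940.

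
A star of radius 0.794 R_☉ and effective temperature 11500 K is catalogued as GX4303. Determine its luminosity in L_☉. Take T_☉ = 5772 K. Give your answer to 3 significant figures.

L/L_☉ = (R/R_☉)² (T/T_☉)⁴ = (0.794)² × (11500/5772)⁴
       = 0.6304 × (1.992)⁴ = 0.6304 × 15.76 = 9.934.

9.93 L_☉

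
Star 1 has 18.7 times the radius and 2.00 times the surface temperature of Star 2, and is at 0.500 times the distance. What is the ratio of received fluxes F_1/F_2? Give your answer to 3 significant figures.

2.24×10^4

L_1/L_2 = (R_1/R_2)²(T_1/T_2)⁴ = (18.7)² × (2.00)⁴ = 5595.
F_1/F_2 = (L_1/L_2)/(d_1/d_2)² = 5595 / (0.500)² = 2.238×10^4.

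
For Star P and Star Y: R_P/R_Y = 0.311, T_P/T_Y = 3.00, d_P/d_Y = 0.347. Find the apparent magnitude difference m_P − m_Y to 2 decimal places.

L_P/L_Y = (0.311)²(3.00)⁴ = 7.834.
F_P/F_Y = (L_P/L_Y)/(d_P/d_Y)² = 7.834/0.1204 = 65.06.
m_P − m_Y = −2.5 log₁₀(65.06) = -4.53.

-4.53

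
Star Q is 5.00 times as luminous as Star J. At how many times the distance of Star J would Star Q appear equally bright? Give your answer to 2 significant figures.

2.2

Equal flux requires L_Q/d_Q² = L_J/d_J², so d_Q/d_J = √(L_Q/L_J)
= √(5.00) = 2.236.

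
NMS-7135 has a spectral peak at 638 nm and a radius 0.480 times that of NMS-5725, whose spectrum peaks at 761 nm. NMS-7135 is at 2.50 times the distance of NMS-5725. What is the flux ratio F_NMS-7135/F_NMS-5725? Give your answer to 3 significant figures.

0.0746

Wien's law: T_NMS-7135/T_NMS-5725 = λ_NMS-5725/λ_NMS-7135 = 761/638 = 1.193.
L_NMS-7135/L_NMS-5725 = (R_NMS-7135/R_NMS-5725)²(T_NMS-7135/T_NMS-5725)⁴ = (0.480)²(1.193)⁴ = 0.4664.
F_NMS-7135/F_NMS-5725 = (L_NMS-7135/L_NMS-5725)/(d_NMS-7135/d_NMS-5725)² = 0.4664/(2.50)² = 0.07462.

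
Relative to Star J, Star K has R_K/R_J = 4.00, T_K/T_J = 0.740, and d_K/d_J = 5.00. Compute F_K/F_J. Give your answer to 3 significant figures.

0.192

L_K/L_J = (R_K/R_J)²(T_K/T_J)⁴ = (4.00)² × (0.740)⁴ = 4.798.
F_K/F_J = (L_K/L_J)/(d_K/d_J)² = 4.798 / (5.00)² = 0.1919.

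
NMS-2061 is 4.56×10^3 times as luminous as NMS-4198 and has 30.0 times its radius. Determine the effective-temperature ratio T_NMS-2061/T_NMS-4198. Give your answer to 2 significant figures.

1.5

L ∝ R²T⁴ gives T ∝ (L/R²)^(1/4), so
T_NMS-2061/T_NMS-4198 = (4.56×10^3 / 30.0²)^(1/4) = (5.067)^(1/4) = 1.500.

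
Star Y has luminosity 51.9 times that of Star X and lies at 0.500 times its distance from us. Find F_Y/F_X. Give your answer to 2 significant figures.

F = L/(4πd²), so F_Y/F_X = (L_Y/L_X) / (d_Y/d_X)²
= 51.9 / (0.500)² = 51.9 / 0.2500 = 207.6.

2.1×10^2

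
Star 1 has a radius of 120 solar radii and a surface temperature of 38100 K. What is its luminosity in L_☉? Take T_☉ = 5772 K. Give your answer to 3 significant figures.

L/L_☉ = (R/R_☉)² (T/T_☉)⁴ = (120)² × (38100/5772)⁴
       = 1.440×10^4 × (6.601)⁴ = 1.440×10^4 × 1898 = 2.734×10^7.

2.73×10^7 L_☉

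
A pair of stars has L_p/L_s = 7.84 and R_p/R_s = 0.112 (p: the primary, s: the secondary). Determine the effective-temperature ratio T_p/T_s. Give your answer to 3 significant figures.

L ∝ R²T⁴ gives T ∝ (L/R²)^(1/4), so
T_p/T_s = (7.84 / 0.112²)^(1/4) = (625.0)^(1/4) = 5.000.

5.00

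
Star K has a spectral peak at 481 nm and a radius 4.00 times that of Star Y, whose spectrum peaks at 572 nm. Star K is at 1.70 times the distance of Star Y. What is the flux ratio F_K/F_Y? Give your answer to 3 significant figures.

11.1

Wien's law: T_K/T_Y = λ_Y/λ_K = 572/481 = 1.189.
L_K/L_Y = (R_K/R_Y)²(T_K/T_Y)⁴ = (4.00)²(1.189)⁴ = 32.00.
F_K/F_Y = (L_K/L_Y)/(d_K/d_Y)² = 32.00/(1.70)² = 11.07.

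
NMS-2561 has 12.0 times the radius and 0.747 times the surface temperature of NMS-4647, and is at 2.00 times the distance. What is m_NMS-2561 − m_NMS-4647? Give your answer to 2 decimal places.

L_NMS-2561/L_NMS-4647 = (12.0)²(0.747)⁴ = 44.84.
F_NMS-2561/F_NMS-4647 = (L_NMS-2561/L_NMS-4647)/(d_NMS-2561/d_NMS-4647)² = 44.84/4.000 = 11.21.
m_NMS-2561 − m_NMS-4647 = −2.5 log₁₀(11.21) = -2.62.

-2.62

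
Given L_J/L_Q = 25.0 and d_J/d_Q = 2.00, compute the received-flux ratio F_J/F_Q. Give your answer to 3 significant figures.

6.25

F = L/(4πd²), so F_J/F_Q = (L_J/L_Q) / (d_J/d_Q)²
= 25.0 / (2.00)² = 25.0 / 4.000 = 6.250.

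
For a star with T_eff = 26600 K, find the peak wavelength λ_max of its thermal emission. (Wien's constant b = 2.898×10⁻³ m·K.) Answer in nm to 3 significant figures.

λ_max = b/T = 2.898×10⁻³ / 26600 = 1.09×10^-7 m = 108.9 nm.

109 nm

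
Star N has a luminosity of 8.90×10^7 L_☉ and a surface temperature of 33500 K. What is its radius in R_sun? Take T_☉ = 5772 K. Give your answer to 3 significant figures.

R/R_☉ = √(L/L_☉) / (T/T_☉)² = √(8.90×10^7) / (5.804)²
       = 9434 / 33.69 = 280.1.

280 R_sun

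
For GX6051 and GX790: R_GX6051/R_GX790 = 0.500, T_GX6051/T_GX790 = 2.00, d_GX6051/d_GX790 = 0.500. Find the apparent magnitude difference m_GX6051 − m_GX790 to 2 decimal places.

L_GX6051/L_GX790 = (0.500)²(2.00)⁴ = 4.000.
F_GX6051/F_GX790 = (L_GX6051/L_GX790)/(d_GX6051/d_GX790)² = 4.000/0.2500 = 16.00.
m_GX6051 − m_GX790 = −2.5 log₁₀(16.00) = -3.01.

-3.01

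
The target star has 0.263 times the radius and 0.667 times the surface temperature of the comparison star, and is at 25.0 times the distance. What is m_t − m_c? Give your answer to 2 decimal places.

L_t/L_c = (0.263)²(0.667)⁴ = 0.01369.
F_t/F_c = (L_t/L_c)/(d_t/d_c)² = 0.01369/625.0 = 2.190×10^-5.
m_t − m_c = −2.5 log₁₀(2.190×10^-5) = 11.65.

11.65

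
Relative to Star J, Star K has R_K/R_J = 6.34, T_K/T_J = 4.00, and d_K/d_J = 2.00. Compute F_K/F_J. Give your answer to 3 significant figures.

2.57×10^3

L_K/L_J = (R_K/R_J)²(T_K/T_J)⁴ = (6.34)² × (4.00)⁴ = 1.029×10^4.
F_K/F_J = (L_K/L_J)/(d_K/d_J)² = 1.029×10^4 / (2.00)² = 2573.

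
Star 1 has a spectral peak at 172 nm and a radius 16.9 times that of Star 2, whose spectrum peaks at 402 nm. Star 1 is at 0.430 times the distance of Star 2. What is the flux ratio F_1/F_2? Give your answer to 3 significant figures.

4.61×10^4

Wien's law: T_1/T_2 = λ_2/λ_1 = 402/172 = 2.337.
L_1/L_2 = (R_1/R_2)²(T_1/T_2)⁴ = (16.9)²(2.337)⁴ = 8522.
F_1/F_2 = (L_1/L_2)/(d_1/d_2)² = 8522/(0.430)² = 4.609×10^4.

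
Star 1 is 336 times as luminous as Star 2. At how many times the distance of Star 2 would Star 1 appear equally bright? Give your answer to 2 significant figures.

18

Equal flux requires L_1/d_1² = L_2/d_2², so d_1/d_2 = √(L_1/L_2)
= √(336) = 18.33.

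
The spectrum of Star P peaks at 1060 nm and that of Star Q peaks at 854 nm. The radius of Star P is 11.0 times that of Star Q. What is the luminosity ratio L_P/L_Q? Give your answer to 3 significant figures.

Wien's law gives T ∝ 1/λ_max, so T_P/T_Q = λ_Q/λ_P = 854/1060 = 0.8057.
Then L ∝ R²T⁴ gives L_P/L_Q = (11.0)² × (0.8057)⁴ = 121.0 × 0.4213 = 50.98.

51.0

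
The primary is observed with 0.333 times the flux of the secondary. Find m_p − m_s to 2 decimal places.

m_p − m_s = −2.5 log₁₀(F_p/F_s) = −2.5 log₁₀(0.333) = −2.5 × (-0.478) = 1.194.

1.19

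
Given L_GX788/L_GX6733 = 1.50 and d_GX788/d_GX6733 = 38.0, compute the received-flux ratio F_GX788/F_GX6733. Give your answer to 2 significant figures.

F = L/(4πd²), so F_GX788/F_GX6733 = (L_GX788/L_GX6733) / (d_GX788/d_GX6733)²
= 1.50 / (38.0)² = 1.50 / 1444 = 0.001039.

0.0010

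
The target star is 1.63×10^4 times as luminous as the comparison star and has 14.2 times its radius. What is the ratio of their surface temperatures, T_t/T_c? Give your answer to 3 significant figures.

3.00

L ∝ R²T⁴ gives T ∝ (L/R²)^(1/4), so
T_t/T_c = (1.63×10^4 / 14.2²)^(1/4) = (80.84)^(1/4) = 2.998.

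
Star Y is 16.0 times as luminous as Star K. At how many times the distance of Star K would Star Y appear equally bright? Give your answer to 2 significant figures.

4.0

Equal flux requires L_Y/d_Y² = L_K/d_K², so d_Y/d_K = √(L_Y/L_K)
= √(16.0) = 4.000.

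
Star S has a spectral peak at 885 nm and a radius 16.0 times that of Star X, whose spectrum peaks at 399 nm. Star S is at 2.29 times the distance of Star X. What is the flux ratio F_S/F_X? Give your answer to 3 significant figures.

Wien's law: T_S/T_X = λ_X/λ_S = 399/885 = 0.4508.
L_S/L_X = (R_S/R_X)²(T_S/T_X)⁴ = (16.0)²(0.4508)⁴ = 10.58.
F_S/F_X = (L_S/L_X)/(d_S/d_X)² = 10.58/(2.29)² = 2.017.

2.02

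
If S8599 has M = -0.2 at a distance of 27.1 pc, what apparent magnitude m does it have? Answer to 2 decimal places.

m = M + 5 log₁₀(d/10 pc) = -0.2 + 5 log₁₀(27.1/10)
  = -0.2 + 5 × 0.433 = -0.2 + 2.16 = 1.96.

1.96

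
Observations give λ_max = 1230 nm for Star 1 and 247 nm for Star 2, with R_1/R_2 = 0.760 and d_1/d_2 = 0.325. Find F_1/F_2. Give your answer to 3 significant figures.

Wien's law: T_1/T_2 = λ_2/λ_1 = 247/1230 = 0.2008.
L_1/L_2 = (R_1/R_2)²(T_1/T_2)⁴ = (0.760)²(0.2008)⁴ = 9.393×10^-4.
F_1/F_2 = (L_1/L_2)/(d_1/d_2)² = 9.393×10^-4/(0.325)² = 0.008893.

0.00889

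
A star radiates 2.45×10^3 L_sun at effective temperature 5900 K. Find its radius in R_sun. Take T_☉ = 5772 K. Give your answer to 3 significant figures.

R/R_☉ = √(L/L_☉) / (T/T_☉)² = √(2.45×10^3) / (1.022)²
       = 49.50 / 1.045 = 47.37.

47.4 R_sun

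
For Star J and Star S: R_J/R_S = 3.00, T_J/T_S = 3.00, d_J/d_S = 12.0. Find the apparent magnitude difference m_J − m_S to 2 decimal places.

-1.76

L_J/L_S = (3.00)²(3.00)⁴ = 729.0.
F_J/F_S = (L_J/L_S)/(d_J/d_S)² = 729.0/144.0 = 5.062.
m_J − m_S = −2.5 log₁₀(5.062) = -1.76.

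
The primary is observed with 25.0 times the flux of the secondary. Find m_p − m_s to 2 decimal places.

-3.49

m_p − m_s = −2.5 log₁₀(F_p/F_s) = −2.5 log₁₀(25.0) = −2.5 × (1.398) = -3.495.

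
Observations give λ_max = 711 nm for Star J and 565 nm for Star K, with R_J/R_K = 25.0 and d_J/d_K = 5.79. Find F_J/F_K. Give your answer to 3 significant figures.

Wien's law: T_J/T_K = λ_K/λ_J = 565/711 = 0.7947.
L_J/L_K = (R_J/R_K)²(T_J/T_K)⁴ = (25.0)²(0.7947)⁴ = 249.2.
F_J/F_K = (L_J/L_K)/(d_J/d_K)² = 249.2/(5.79)² = 7.434.

7.43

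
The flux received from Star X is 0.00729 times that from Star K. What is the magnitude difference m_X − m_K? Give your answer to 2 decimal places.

m_X − m_K = −2.5 log₁₀(F_X/F_K) = −2.5 log₁₀(0.00729) = −2.5 × (-2.137) = 5.343.

5.34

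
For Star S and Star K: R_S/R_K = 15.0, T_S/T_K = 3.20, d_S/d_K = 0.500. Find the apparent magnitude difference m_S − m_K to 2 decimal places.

L_S/L_K = (15.0)²(3.20)⁴ = 2.359×10^4.
F_S/F_K = (L_S/L_K)/(d_S/d_K)² = 2.359×10^4/0.2500 = 9.437×10^4.
m_S − m_K = −2.5 log₁₀(9.437×10^4) = -12.44.

-12.44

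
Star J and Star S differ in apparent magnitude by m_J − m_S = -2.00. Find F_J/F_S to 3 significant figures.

6.31

F_J/F_S = 10^(−(m_J − m_S)/2.5) = 10^(2.00/2.5) = 10^0.800 = 6.310.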